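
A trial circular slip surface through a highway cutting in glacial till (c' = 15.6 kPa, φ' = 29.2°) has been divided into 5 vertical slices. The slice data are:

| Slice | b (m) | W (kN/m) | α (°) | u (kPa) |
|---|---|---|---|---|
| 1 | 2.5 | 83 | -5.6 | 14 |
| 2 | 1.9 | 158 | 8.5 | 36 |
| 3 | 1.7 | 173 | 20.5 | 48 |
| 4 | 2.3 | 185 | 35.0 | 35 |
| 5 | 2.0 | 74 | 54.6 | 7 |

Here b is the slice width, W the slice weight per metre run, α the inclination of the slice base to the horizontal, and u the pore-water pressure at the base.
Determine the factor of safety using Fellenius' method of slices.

FS = 1.45

Ordinary method of slices: FS = Σ[c'·Δl_i + (W_i cosα_i − u_i·Δl_i)·tanφ'] / Σ W_i sinα_i, with Δl_i = b_i / cosα_i.
Slice 1: Δl = 2.5/cos(-5.6°) = 2.512 m; N'_1 = 83·cos(-5.6°) − 14·2.512 = 47.4; c'Δl = 39.19; W sinα = -8.1
Slice 2: Δl = 1.9/cos8.5° = 1.921 m; N'_2 = 158·cos8.5° − 36·1.921 = 87.1; c'Δl = 29.97; W sinα = 23.4
Slice 3: Δl = 1.7/cos20.5° = 1.815 m; N'_3 = 173·cos20.5° − 48·1.815 = 74.9; c'Δl = 28.31; W sinα = 60.6
Slice 4: Δl = 2.3/cos35.0° = 2.808 m; N'_4 = 185·cos35.0° − 35·2.808 = 53.3; c'Δl = 43.80; W sinα = 106.1
Slice 5: Δl = 2.0/cos54.6° = 3.453 m; N'_5 = 74·cos54.6° − 7·3.453 = 18.7; c'Δl = 53.86; W sinα = 60.3
Σc'Δl = 195.1 kN/m; ΣN' = 281.4 kN/m; ΣW sinα = 242.3 kN/m
Resisting = 195.1 + 281.4·tan29.2° = 195.1 + 157.3 = 352.4 kN/m
FS = 352.4 / 242.3 = 1.455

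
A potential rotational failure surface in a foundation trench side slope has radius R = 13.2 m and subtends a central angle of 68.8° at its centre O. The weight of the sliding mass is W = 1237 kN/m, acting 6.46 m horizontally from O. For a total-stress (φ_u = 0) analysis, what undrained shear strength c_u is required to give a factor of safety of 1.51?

c_u = 57.7 kPa

FS = c_u·L_a·R / (W·d), so c_u = FS·W·d / (L_a·R).
Arc length L_a = R·θ = 13.2·(68.8°·π/180) = 13.2·1.2008 = 15.85 m
c_u = 1.51·1237·6.46 / (15.85·13.2) = 12066.4 / 209.23 = 57.67 kPa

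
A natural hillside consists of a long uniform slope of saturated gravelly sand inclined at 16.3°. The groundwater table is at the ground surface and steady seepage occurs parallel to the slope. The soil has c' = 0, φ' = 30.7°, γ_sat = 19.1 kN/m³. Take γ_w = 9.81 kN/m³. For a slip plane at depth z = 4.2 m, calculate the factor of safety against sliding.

With seepage parallel to the slope and the water table at the surface, the effective normal stress on the slip plane uses the buoyant unit weight γ' = γ_sat − γ_w while the driving shear stress uses γ_sat:
FS = [c' + γ' z cos²β tanφ'] / [γ_sat z sinβ cosβ]
(For c' = 0 this reduces to FS = (γ'/γ_sat)·tanφ'/tanβ.)
γ' = 19.1 − 9.81 = 9.29 kN/m³
Numerator = 0.0 + 9.29·4.2·cos²16.3°·tan30.7° = 0.0 + 9.29·4.2·0.9212·0.5938 = 21.342 kPa
Denominator = 19.1·4.2·sin16.3°·cos16.3° = 19.1·4.2·0.2807·0.9598 = 21.610 kPa
FS = 21.342 / 21.610 = 0.988

FS = 0.99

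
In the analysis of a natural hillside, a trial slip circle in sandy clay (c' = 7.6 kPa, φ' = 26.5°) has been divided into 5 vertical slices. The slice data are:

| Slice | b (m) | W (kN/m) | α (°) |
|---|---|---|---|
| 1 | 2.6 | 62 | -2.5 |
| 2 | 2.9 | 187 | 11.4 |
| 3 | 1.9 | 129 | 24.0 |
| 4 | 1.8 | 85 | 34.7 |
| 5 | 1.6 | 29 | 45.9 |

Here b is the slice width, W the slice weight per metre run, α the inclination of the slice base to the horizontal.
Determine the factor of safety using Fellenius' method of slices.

FS = 2.04

Ordinary method of slices: FS = Σ[c'·Δl_i + (W_i cosα_i)·tanφ'] / Σ W_i sinα_i, with Δl_i = b_i / cosα_i.
Slice 1: Δl = 2.6/cos(-2.5°) = 2.602 m; N'_1 = 62·cos(-2.5°) = 61.9; c'Δl = 19.78; W sinα = -2.7
Slice 2: Δl = 2.9/cos11.4° = 2.958 m; N'_2 = 187·cos11.4° = 183.3; c'Δl = 22.48; W sinα = 37.0
Slice 3: Δl = 1.9/cos24.0° = 2.080 m; N'_3 = 129·cos24.0° = 117.8; c'Δl = 15.81; W sinα = 52.5
Slice 4: Δl = 1.8/cos34.7° = 2.189 m; N'_4 = 85·cos34.7° = 69.9; c'Δl = 16.64; W sinα = 48.4
Slice 5: Δl = 1.6/cos45.9° = 2.299 m; N'_5 = 29·cos45.9° = 20.2; c'Δl = 17.47; W sinα = 20.8
Σc'Δl = 92.2 kN/m; ΣN' = 453.2 kN/m; ΣW sinα = 155.9 kN/m
Resisting = 92.2 + 453.2·tan26.5° = 92.2 + 225.9 = 318.1 kN/m
FS = 318.1 / 155.9 = 2.040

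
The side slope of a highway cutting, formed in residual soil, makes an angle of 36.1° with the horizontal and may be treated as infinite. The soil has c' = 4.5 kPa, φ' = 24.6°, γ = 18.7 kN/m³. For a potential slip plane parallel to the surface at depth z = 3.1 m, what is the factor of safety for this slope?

FS = 0.79

For an infinite slope with a slip plane parallel to the surface (no pore pressure): FS = [c' + γz cos²β tanφ'] / [γz sinβ cosβ].
γz = 18.7·3.1 = 57.97 kN/m²
Numerator = 4.5 + 57.97·cos²36.1°·tan24.6° = 4.5 + 57.97·0.6528·0.4578 = 21.827 kPa
Denominator = 57.97·sin36.1°·cos36.1° = 57.97·0.5892·0.8080 = 27.597 kPa
FS = 21.827 / 27.597 = 0.791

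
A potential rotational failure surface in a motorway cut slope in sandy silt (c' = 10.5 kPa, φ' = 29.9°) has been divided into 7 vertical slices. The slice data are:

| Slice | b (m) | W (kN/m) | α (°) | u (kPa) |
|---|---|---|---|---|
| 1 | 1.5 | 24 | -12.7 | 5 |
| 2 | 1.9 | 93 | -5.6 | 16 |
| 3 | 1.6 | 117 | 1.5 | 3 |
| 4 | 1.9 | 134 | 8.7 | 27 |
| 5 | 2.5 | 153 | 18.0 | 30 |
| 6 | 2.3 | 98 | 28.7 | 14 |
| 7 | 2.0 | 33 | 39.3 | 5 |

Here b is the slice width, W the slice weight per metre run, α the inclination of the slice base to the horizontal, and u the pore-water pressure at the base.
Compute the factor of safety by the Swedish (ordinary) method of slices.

Ordinary method of slices: FS = Σ[c'·Δl_i + (W_i cosα_i − u_i·Δl_i)·tanφ'] / Σ W_i sinα_i, with Δl_i = b_i / cosα_i.
Slice 1: Δl = 1.5/cos(-12.7°) = 1.538 m; N'_1 = 24·cos(-12.7°) − 5·1.538 = 15.7; c'Δl = 16.14; W sinα = -5.3
Slice 2: Δl = 1.9/cos(-5.6°) = 1.909 m; N'_2 = 93·cos(-5.6°) − 16·1.909 = 62.0; c'Δl = 20.05; W sinα = -9.1
Slice 3: Δl = 1.6/cos1.5° = 1.601 m; N'_3 = 117·cos1.5° − 3·1.601 = 112.2; c'Δl = 16.81; W sinα = 3.1
Slice 4: Δl = 1.9/cos8.7° = 1.922 m; N'_4 = 134·cos8.7° − 27·1.922 = 80.6; c'Δl = 20.18; W sinα = 20.3
Slice 5: Δl = 2.5/cos18.0° = 2.629 m; N'_5 = 153·cos18.0° − 30·2.629 = 66.7; c'Δl = 27.60; W sinα = 47.3
Slice 6: Δl = 2.3/cos28.7° = 2.622 m; N'_6 = 98·cos28.7° − 14·2.622 = 49.3; c'Δl = 27.53; W sinα = 47.1
Slice 7: Δl = 2.0/cos39.3° = 2.585 m; N'_7 = 33·cos39.3° − 5·2.585 = 12.6; c'Δl = 27.14; W sinα = 20.9
Σc'Δl = 155.4 kN/m; ΣN' = 399.0 kN/m; ΣW sinα = 124.2 kN/m
Resisting = 155.4 + 399.0·tan29.9° = 155.4 + 229.4 = 384.9 kN/m
FS = 384.9 / 124.2 = 3.098

FS = 3.10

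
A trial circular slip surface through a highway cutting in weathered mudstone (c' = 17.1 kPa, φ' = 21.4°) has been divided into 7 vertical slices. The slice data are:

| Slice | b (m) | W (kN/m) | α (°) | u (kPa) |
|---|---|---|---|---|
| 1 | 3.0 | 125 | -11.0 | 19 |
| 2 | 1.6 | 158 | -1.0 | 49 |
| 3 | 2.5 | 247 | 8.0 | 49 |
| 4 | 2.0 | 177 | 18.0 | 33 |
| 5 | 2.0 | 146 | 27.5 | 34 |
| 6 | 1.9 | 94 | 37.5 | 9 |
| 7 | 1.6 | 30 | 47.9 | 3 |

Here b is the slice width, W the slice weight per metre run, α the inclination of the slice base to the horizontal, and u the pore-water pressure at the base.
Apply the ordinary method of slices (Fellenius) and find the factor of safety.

FS = 2.24

Ordinary method of slices: FS = Σ[c'·Δl_i + (W_i cosα_i − u_i·Δl_i)·tanφ'] / Σ W_i sinα_i, with Δl_i = b_i / cosα_i.
Slice 1: Δl = 3.0/cos(-11.0°) = 3.056 m; N'_1 = 125·cos(-11.0°) − 19·3.056 = 64.6; c'Δl = 52.26; W sinα = -23.9
Slice 2: Δl = 1.6/cos(-1.0°) = 1.600 m; N'_2 = 158·cos(-1.0°) − 49·1.600 = 79.6; c'Δl = 27.36; W sinα = -2.8
Slice 3: Δl = 2.5/cos8.0° = 2.525 m; N'_3 = 247·cos8.0° − 49·2.525 = 120.9; c'Δl = 43.17; W sinα = 34.4
Slice 4: Δl = 2.0/cos18.0° = 2.103 m; N'_4 = 177·cos18.0° − 33·2.103 = 98.9; c'Δl = 35.96; W sinα = 54.7
Slice 5: Δl = 2.0/cos27.5° = 2.255 m; N'_5 = 146·cos27.5° − 34·2.255 = 52.8; c'Δl = 38.56; W sinα = 67.4
Slice 6: Δl = 1.9/cos37.5° = 2.395 m; N'_6 = 94·cos37.5° − 9·2.395 = 53.0; c'Δl = 40.95; W sinα = 57.2
Slice 7: Δl = 1.6/cos47.9° = 2.387 m; N'_7 = 30·cos47.9° − 3·2.387 = 13.0; c'Δl = 40.81; W sinα = 22.3
Σc'Δl = 279.1 kN/m; ΣN' = 482.8 kN/m; ΣW sinα = 209.4 kN/m
Resisting = 279.1 + 482.8·tan21.4° = 279.1 + 189.2 = 468.3 kN/m
FS = 468.3 / 209.4 = 2.237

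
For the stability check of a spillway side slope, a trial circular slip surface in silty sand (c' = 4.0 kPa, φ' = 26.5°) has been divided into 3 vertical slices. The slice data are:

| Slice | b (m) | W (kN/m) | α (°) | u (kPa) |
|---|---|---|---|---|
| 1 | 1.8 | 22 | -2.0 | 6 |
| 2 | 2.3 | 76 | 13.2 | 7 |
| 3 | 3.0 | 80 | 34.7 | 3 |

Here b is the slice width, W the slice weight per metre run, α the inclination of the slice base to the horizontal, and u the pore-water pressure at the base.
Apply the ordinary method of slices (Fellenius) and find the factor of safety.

Ordinary method of slices: FS = Σ[c'·Δl_i + (W_i cosα_i − u_i·Δl_i)·tanφ'] / Σ W_i sinα_i, with Δl_i = b_i / cosα_i.
Slice 1: Δl = 1.8/cos(-2.0°) = 1.801 m; N'_1 = 22·cos(-2.0°) − 6·1.801 = 11.2; c'Δl = 7.20; W sinα = -0.8
Slice 2: Δl = 2.3/cos13.2° = 2.362 m; N'_2 = 76·cos13.2° − 7·2.362 = 57.5; c'Δl = 9.45; W sinα = 17.4
Slice 3: Δl = 3.0/cos34.7° = 3.649 m; N'_3 = 80·cos34.7° − 3·3.649 = 54.8; c'Δl = 14.60; W sinα = 45.5
Σc'Δl = 31.3 kN/m; ΣN' = 123.5 kN/m; ΣW sinα = 62.1 kN/m
Resisting = 31.3 + 123.5·tan26.5° = 31.3 + 61.6 = 92.8 kN/m
FS = 92.8 / 62.1 = 1.494

FS = 1.49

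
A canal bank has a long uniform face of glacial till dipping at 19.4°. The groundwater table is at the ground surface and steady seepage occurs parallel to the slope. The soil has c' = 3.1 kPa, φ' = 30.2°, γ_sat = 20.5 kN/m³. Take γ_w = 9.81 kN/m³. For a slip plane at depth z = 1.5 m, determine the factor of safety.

FS = 1.18

With seepage parallel to the slope and the water table at the surface, the effective normal stress on the slip plane uses the buoyant unit weight γ' = γ_sat − γ_w while the driving shear stress uses γ_sat:
FS = [c' + γ' z cos²β tanφ'] / [γ_sat z sinβ cosβ]
γ' = 20.5 − 9.81 = 10.69 kN/m³
Numerator = 3.1 + 10.69·1.5·cos²19.4°·tan30.2° = 3.1 + 10.69·1.5·0.8897·0.5820 = 11.403 kPa
Denominator = 20.5·1.5·sin19.4°·cos19.4° = 20.5·1.5·0.3322·0.9432 = 9.634 kPa
FS = 11.403 / 9.634 = 1.184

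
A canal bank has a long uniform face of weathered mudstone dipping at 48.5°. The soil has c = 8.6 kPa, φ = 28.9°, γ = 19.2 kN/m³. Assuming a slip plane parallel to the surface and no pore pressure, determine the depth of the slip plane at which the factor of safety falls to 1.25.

z = 1.19 m

Setting FS = 1.25 in FS = [c + γz cos²β tanφ] / [γz sinβ cosβ] and solving for z:
z = c / [γ cosβ (FS·sinβ − cosβ·tanφ)]
  = 8.6 / [19.2·cos48.5°·(1.25·sin48.5° − cos48.5°·tan28.9°)]
  = 8.6 / [19.2·0.6626·(1.25·0.7490 − 0.6626·0.5520)]
  = 8.6 / 7.2569 = 1.185 m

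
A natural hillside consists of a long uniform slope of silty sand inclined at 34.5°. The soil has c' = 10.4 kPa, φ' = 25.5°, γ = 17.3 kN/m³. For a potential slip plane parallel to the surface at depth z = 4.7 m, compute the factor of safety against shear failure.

For an infinite slope with a slip plane parallel to the surface (no pore pressure): FS = [c' + γz cos²β tanφ'] / [γz sinβ cosβ].
γz = 17.3·4.7 = 81.31 kN/m²
Numerator = 10.4 + 81.31·cos²34.5°·tan25.5° = 10.4 + 81.31·0.6792·0.4770 = 36.741 kPa
Denominator = 81.31·sin34.5°·cos34.5° = 81.31·0.5664·0.8241 = 37.955 kPa
FS = 36.741 / 37.955 = 0.968

FS = 0.97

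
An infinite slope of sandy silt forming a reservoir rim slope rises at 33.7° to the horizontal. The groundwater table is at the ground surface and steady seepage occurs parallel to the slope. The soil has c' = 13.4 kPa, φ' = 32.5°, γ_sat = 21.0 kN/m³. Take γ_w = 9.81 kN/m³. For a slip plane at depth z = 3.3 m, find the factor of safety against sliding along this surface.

With seepage parallel to the slope and the water table at the surface, the effective normal stress on the slip plane uses the buoyant unit weight γ' = γ_sat − γ_w while the driving shear stress uses γ_sat:
FS = [c' + γ' z cos²β tanφ'] / [γ_sat z sinβ cosβ]
γ' = 21.0 − 9.81 = 11.19 kN/m³
Numerator = 13.4 + 11.19·3.3·cos²33.7°·tan32.5° = 13.4 + 11.19·3.3·0.6921·0.6371 = 29.683 kPa
Denominator = 21.0·3.3·sin33.7°·cos33.7° = 21.0·3.3·0.5548·0.8320 = 31.989 kPa
FS = 29.683 / 31.989 = 0.928

FS = 0.93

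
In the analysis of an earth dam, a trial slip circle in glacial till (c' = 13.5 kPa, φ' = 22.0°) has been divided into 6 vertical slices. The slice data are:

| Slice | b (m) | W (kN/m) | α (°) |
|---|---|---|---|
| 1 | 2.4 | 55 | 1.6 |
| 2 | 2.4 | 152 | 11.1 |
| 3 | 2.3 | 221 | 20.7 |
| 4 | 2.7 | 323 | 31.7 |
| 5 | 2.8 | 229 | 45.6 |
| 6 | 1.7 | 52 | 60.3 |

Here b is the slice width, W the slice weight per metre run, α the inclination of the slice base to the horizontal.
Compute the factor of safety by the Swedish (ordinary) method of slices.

Ordinary method of slices: FS = Σ[c'·Δl_i + (W_i cosα_i)·tanφ'] / Σ W_i sinα_i, with Δl_i = b_i / cosα_i.
Slice 1: Δl = 2.4/cos1.6° = 2.401 m; N'_1 = 55·cos1.6° = 55.0; c'Δl = 32.41; W sinα = 1.5
Slice 2: Δl = 2.4/cos11.1° = 2.446 m; N'_2 = 152·cos11.1° = 149.2; c'Δl = 33.02; W sinα = 29.3
Slice 3: Δl = 2.3/cos20.7° = 2.459 m; N'_3 = 221·cos20.7° = 206.7; c'Δl = 33.19; W sinα = 78.1
Slice 4: Δl = 2.7/cos31.7° = 3.173 m; N'_4 = 323·cos31.7° = 274.8; c'Δl = 42.84; W sinα = 169.7
Slice 5: Δl = 2.8/cos45.6° = 4.002 m; N'_5 = 229·cos45.6° = 160.2; c'Δl = 54.03; W sinα = 163.6
Slice 6: Δl = 1.7/cos60.3° = 3.431 m; N'_6 = 52·cos60.3° = 25.8; c'Δl = 46.32; W sinα = 45.2
Σc'Δl = 241.8 kN/m; ΣN' = 871.7 kN/m; ΣW sinα = 487.4 kN/m
Resisting = 241.8 + 871.7·tan22.0° = 241.8 + 352.2 = 594.0 kN/m
FS = 594.0 / 487.4 = 1.219

FS = 1.22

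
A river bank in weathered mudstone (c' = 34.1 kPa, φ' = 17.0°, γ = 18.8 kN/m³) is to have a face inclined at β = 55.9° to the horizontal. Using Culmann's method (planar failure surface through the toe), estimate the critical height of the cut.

H_c = 25.91 m

Culmann's analysis gives the critical failure plane at α_cr = (β + φ')/2 = (55.9 + 17.0)/2 = 36.5°, and the critical height
H_c = (4c'/γ) · sinβ cosφ' / [1 − cos(β − φ')]
    = (4·34.1/18.8) · sin55.9°·cos17.0° / [1 − cos(38.9°)]
    = 7.255 · 0.8281·0.9563 / [1 − 0.7782]
    = 7.255 · 0.7919 / 0.2218
    = 25.91 m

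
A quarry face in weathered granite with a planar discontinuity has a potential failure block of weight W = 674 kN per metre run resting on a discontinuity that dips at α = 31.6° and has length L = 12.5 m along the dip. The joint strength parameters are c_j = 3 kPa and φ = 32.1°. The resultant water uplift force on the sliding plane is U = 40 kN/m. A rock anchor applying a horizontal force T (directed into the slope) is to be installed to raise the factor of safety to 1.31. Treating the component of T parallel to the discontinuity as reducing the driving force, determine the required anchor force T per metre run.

Resolving forces along and normal to the sliding plane, with the horizontal anchor force T adding T·sinα to the effective normal force and T·cosα acting up the plane against the driving force:
FS = [c_jL + (W cosα − U + T sinα) tanφ] / [W sinα − T cosα]
Without the anchor: N' = 534.1 kN/m, driving T_d = 353.2 kN/m, resisting R = 3·12.5 + 534.1·tan32.1° = 372.5 kN/m, FS = 1.05.
Setting FS = 1.31 and solving for T:
1.31·(353.2 − T cos31.6°) = 372.5 + T sin31.6°·tan32.1°
T·(sin31.6°·tan32.1° + 1.31·cos31.6°) = 1.31·353.2 − 372.5
T·(0.5240·0.6273 + 1.31·0.8517) = 462.6 − 372.5 = 90.1
T·1.4445 = 90.1
T = 62.4 kN/m

T = 62 kN/m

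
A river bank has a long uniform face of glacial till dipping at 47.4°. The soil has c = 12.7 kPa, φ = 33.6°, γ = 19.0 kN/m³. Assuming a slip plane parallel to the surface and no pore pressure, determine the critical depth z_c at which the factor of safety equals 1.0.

z_c = 3.45 m

Setting FS = 1.00 in FS = [c + γz cos²β tanφ] / [γz sinβ cosβ] and solving for z:
z = c / [γ cosβ (FS·sinβ − cosβ·tanφ)]
  = 12.7 / [19.0·cos47.4°·(1.00·sin47.4° − cos47.4°·tan33.6°)]
  = 12.7 / [19.0·0.6769·(1.00·0.7361 − 0.6769·0.6644)]
  = 12.7 / 3.6831 = 3.448 m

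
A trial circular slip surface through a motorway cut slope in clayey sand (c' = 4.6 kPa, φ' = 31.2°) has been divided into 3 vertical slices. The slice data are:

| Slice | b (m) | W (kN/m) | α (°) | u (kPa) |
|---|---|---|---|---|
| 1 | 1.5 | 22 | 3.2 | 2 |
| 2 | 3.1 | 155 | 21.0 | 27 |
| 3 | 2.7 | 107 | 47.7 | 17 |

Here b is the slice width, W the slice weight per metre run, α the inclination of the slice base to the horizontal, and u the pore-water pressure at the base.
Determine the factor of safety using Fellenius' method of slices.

FS = 0.65

Ordinary method of slices: FS = Σ[c'·Δl_i + (W_i cosα_i − u_i·Δl_i)·tanφ'] / Σ W_i sinα_i, with Δl_i = b_i / cosα_i.
Slice 1: Δl = 1.5/cos3.2° = 1.502 m; N'_1 = 22·cos3.2° − 2·1.502 = 19.0; c'Δl = 6.91; W sinα = 1.2
Slice 2: Δl = 3.1/cos21.0° = 3.321 m; N'_2 = 155·cos21.0° − 27·3.321 = 55.1; c'Δl = 15.27; W sinα = 55.5
Slice 3: Δl = 2.7/cos47.7° = 4.012 m; N'_3 = 107·cos47.7° − 17·4.012 = 3.8; c'Δl = 18.45; W sinα = 79.1
Σc'Δl = 40.6 kN/m; ΣN' = 77.8 kN/m; ΣW sinα = 135.9 kN/m
Resisting = 40.6 + 77.8·tan31.2° = 40.6 + 47.1 = 87.8 kN/m
FS = 87.8 / 135.9 = 0.646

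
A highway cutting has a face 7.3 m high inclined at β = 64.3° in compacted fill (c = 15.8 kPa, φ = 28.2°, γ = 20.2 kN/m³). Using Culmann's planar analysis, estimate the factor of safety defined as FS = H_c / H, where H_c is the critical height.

FS = 1.77

H_c = (4c/γ) · sinβ cosφ / [1 − cos(β − φ)]
    = (4·15.8/20.2) · sin64.3°·cos28.2° / [1 − cos36.1°]
    = 3.129 · 0.7941 / 0.1920 = 12.94 m
FS = H_c / H = 12.94 / 7.3 = 1.773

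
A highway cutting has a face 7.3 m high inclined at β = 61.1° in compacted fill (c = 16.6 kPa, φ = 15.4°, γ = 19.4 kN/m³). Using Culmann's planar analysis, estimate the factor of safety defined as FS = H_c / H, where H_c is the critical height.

FS = 1.31

H_c = (4c/γ) · sinβ cosφ / [1 − cos(β − φ)]
    = (4·16.6/19.4) · sin61.1°·cos15.4° / [1 − cos45.7°]
    = 3.423 · 0.8440 / 0.3016 = 9.58 m
FS = H_c / H = 9.58 / 7.3 = 1.312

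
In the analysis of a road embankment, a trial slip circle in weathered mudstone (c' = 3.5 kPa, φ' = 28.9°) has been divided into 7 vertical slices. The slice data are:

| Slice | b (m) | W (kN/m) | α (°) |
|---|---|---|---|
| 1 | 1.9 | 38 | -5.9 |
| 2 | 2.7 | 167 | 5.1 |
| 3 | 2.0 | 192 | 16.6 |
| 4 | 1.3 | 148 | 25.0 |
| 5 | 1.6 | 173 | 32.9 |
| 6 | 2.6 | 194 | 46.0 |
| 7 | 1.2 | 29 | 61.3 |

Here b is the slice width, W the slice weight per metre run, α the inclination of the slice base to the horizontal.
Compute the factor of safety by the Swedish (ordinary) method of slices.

Ordinary method of slices: FS = Σ[c'·Δl_i + (W_i cosα_i)·tanφ'] / Σ W_i sinα_i, with Δl_i = b_i / cosα_i.
Slice 1: Δl = 1.9/cos(-5.9°) = 1.910 m; N'_1 = 38·cos(-5.9°) = 37.8; c'Δl = 6.69; W sinα = -3.9
Slice 2: Δl = 2.7/cos5.1° = 2.711 m; N'_2 = 167·cos5.1° = 166.3; c'Δl = 9.49; W sinα = 14.8
Slice 3: Δl = 2.0/cos16.6° = 2.087 m; N'_3 = 192·cos16.6° = 184.0; c'Δl = 7.30; W sinα = 54.9
Slice 4: Δl = 1.3/cos25.0° = 1.434 m; N'_4 = 148·cos25.0° = 134.1; c'Δl = 5.02; W sinα = 62.5
Slice 5: Δl = 1.6/cos32.9° = 1.906 m; N'_5 = 173·cos32.9° = 145.3; c'Δl = 6.67; W sinα = 94.0
Slice 6: Δl = 2.6/cos46.0° = 3.743 m; N'_6 = 194·cos46.0° = 134.8; c'Δl = 13.10; W sinα = 139.6
Slice 7: Δl = 1.2/cos61.3° = 2.499 m; N'_7 = 29·cos61.3° = 13.9; c'Δl = 8.75; W sinα = 25.4
Σc'Δl = 57.0 kN/m; ΣN' = 816.2 kN/m; ΣW sinα = 387.3 kN/m
Resisting = 57.0 + 816.2·tan28.9° = 57.0 + 450.6 = 507.6 kN/m
FS = 507.6 / 387.3 = 1.311

FS = 1.31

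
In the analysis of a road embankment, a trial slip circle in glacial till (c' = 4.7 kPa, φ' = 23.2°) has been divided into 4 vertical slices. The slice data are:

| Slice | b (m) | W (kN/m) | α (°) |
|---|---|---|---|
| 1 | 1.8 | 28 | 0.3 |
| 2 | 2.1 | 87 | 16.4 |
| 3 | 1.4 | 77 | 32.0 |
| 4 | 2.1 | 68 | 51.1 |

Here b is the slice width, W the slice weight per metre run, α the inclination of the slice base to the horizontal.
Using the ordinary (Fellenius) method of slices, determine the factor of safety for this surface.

Ordinary method of slices: FS = Σ[c'·Δl_i + (W_i cosα_i)·tanφ'] / Σ W_i sinα_i, with Δl_i = b_i / cosα_i.
Slice 1: Δl = 1.8/cos0.3° = 1.800 m; N'_1 = 28·cos0.3° = 28.0; c'Δl = 8.46; W sinα = 0.1
Slice 2: Δl = 2.1/cos16.4° = 2.189 m; N'_2 = 87·cos16.4° = 83.5; c'Δl = 10.29; W sinα = 24.6
Slice 3: Δl = 1.4/cos32.0° = 1.651 m; N'_3 = 77·cos32.0° = 65.3; c'Δl = 7.76; W sinα = 40.8
Slice 4: Δl = 2.1/cos51.1° = 3.344 m; N'_4 = 68·cos51.1° = 42.7; c'Δl = 15.72; W sinα = 52.9
Σc'Δl = 42.2 kN/m; ΣN' = 219.5 kN/m; ΣW sinα = 118.4 kN/m
Resisting = 42.2 + 219.5·tan23.2° = 42.2 + 94.1 = 136.3 kN/m
FS = 136.3 / 118.4 = 1.151

FS = 1.15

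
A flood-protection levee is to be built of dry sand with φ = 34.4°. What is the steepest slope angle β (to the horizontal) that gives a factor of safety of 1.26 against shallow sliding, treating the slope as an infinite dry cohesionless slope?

For an infinite dry cohesionless slope FS = tanφ/tanβ, so tanβ = tanφ / FS.
tanβ = tan34.4° / 1.26 = 0.6847 / 1.26 = 0.5434
β = arctan(0.5434) = 28.52°

β = 28.5°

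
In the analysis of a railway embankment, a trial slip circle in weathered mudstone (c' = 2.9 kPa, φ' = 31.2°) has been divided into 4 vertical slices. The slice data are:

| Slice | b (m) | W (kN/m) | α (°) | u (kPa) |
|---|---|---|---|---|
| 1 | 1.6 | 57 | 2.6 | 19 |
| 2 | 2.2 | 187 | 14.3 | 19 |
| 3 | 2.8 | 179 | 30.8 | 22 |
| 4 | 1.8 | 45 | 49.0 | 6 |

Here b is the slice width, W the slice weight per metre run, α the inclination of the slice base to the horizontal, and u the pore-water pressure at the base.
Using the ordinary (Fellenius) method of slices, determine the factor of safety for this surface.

Ordinary method of slices: FS = Σ[c'·Δl_i + (W_i cosα_i − u_i·Δl_i)·tanφ'] / Σ W_i sinα_i, with Δl_i = b_i / cosα_i.
Slice 1: Δl = 1.6/cos2.6° = 1.602 m; N'_1 = 57·cos2.6° − 19·1.602 = 26.5; c'Δl = 4.64; W sinα = 2.6
Slice 2: Δl = 2.2/cos14.3° = 2.270 m; N'_2 = 187·cos14.3° − 19·2.270 = 138.1; c'Δl = 6.58; W sinα = 46.2
Slice 3: Δl = 2.8/cos30.8° = 3.260 m; N'_3 = 179·cos30.8° − 22·3.260 = 82.0; c'Δl = 9.45; W sinα = 91.7
Slice 4: Δl = 1.8/cos49.0° = 2.744 m; N'_4 = 45·cos49.0° − 6·2.744 = 13.1; c'Δl = 7.96; W sinα = 34.0
Σc'Δl = 28.6 kN/m; ΣN' = 259.7 kN/m; ΣW sinα = 174.4 kN/m
Resisting = 28.6 + 259.7·tan31.2° = 28.6 + 157.3 = 185.9 kN/m
FS = 185.9 / 174.4 = 1.066

FS = 1.07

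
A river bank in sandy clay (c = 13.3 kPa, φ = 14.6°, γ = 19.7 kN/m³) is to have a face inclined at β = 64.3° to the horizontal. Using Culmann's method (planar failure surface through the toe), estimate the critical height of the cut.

H_c = 6.67 m

Culmann's analysis gives the critical failure plane at α_cr = (β + φ)/2 = (64.3 + 14.6)/2 = 39.4°, and the critical height
H_c = (4c/γ) · sinβ cosφ / [1 − cos(β − φ)]
    = (4·13.3/19.7) · sin64.3°·cos14.6° / [1 − cos(49.7°)]
    = 2.701 · 0.9011·0.9677 / [1 − 0.6468]
    = 2.701 · 0.8720 / 0.3532
    = 6.67 m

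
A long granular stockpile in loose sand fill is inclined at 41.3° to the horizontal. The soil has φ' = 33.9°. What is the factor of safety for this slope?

For a dry cohesionless infinite slope the factor of safety is FS = tanφ' / tanβ.
FS = tan33.9° / tan41.3° = 0.6720 / 0.8785 = 0.765

FS = 0.76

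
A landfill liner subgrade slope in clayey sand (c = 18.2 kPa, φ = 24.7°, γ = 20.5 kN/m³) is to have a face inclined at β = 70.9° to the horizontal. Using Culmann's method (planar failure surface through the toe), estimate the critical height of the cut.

H_c = 9.90 m

Culmann's analysis gives the critical failure plane at α_cr = (β + φ)/2 = (70.9 + 24.7)/2 = 47.8°, and the critical height
H_c = (4c/γ) · sinβ cosφ / [1 − cos(β − φ)]
    = (4·18.2/20.5) · sin70.9°·cos24.7° / [1 − cos(46.2°)]
    = 3.551 · 0.9449·0.9085 / [1 − 0.6921]
    = 3.551 · 0.8585 / 0.3079
    = 9.90 m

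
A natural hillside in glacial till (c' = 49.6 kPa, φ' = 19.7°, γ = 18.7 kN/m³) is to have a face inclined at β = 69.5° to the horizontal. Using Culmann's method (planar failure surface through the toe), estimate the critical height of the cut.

H_c = 26.39 m

Culmann's analysis gives the critical failure plane at α_cr = (β + φ')/2 = (69.5 + 19.7)/2 = 44.6°, and the critical height
H_c = (4c'/γ) · sinβ cosφ' / [1 − cos(β − φ')]
    = (4·49.6/18.7) · sin69.5°·cos19.7° / [1 − cos(49.8°)]
    = 10.610 · 0.9367·0.9415 / [1 − 0.6455]
    = 10.610 · 0.8818 / 0.3545
    = 26.39 m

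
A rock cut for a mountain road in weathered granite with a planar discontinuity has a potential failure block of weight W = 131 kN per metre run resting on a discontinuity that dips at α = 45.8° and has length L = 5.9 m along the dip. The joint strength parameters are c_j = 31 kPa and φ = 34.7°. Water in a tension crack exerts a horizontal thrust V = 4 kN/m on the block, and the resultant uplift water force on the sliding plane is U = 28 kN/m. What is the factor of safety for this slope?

Resolving the block weight along and normal to the plane and applying the Mohr–Coulomb strength on the joint:
N' = W cosα − U − V sinα = 131·cos45.8° − 28 − 4·sin45.8° = 60.5 kN/m
Driving force T = W sinα + V cosα = 131·sin45.8° + 4·cos45.8° = 96.7 kN/m
Resisting force R = c_j·L + N'·tanφ = 31·5.9 + 60.5·tan34.7° = 182.9 + 41.9 = 224.8 kN/m
FS = R / T = 224.8 / 96.7 = 2.324

FS = 2.32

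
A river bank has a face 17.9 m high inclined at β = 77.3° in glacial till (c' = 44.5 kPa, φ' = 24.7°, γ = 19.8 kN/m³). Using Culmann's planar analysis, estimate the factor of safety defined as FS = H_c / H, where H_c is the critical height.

FS = 1.13

H_c = (4c'/γ) · sinβ cosφ' / [1 − cos(β − φ')]
    = (4·44.5/19.8) · sin77.3°·cos24.7° / [1 − cos52.6°]
    = 8.990 · 0.8863 / 0.3926 = 20.29 m
FS = H_c / H = 20.29 / 17.9 = 1.134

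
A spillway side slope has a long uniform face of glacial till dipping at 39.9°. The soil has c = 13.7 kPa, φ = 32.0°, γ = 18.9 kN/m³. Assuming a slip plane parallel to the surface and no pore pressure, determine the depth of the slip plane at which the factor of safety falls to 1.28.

Setting FS = 1.28 in FS = [c + γz cos²β tanφ] / [γz sinβ cosβ] and solving for z:
z = c / [γ cosβ (FS·sinβ − cosβ·tanφ)]
  = 13.7 / [18.9·cos39.9°·(1.28·sin39.9° − cos39.9°·tan32.0°)]
  = 13.7 / [18.9·0.7672·(1.28·0.6414 − 0.7672·0.6249)]
  = 13.7 / 4.9541 = 2.765 m

z = 2.77 m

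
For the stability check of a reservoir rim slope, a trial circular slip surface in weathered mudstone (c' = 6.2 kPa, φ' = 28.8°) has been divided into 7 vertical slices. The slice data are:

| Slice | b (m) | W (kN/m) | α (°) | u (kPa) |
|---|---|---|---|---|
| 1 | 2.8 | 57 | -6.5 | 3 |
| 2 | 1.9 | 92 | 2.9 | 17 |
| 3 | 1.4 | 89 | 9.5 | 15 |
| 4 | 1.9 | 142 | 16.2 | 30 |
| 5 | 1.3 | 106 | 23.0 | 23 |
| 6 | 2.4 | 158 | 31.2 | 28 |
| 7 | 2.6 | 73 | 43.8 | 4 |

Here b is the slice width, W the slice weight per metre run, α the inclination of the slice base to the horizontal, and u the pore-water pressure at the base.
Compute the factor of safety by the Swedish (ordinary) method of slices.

Ordinary method of slices: FS = Σ[c'·Δl_i + (W_i cosα_i − u_i·Δl_i)·tanφ'] / Σ W_i sinα_i, with Δl_i = b_i / cosα_i.
Slice 1: Δl = 2.8/cos(-6.5°) = 2.818 m; N'_1 = 57·cos(-6.5°) − 3·2.818 = 48.2; c'Δl = 17.47; W sinα = -6.5
Slice 2: Δl = 1.9/cos2.9° = 1.902 m; N'_2 = 92·cos2.9° − 17·1.902 = 59.5; c'Δl = 11.80; W sinα = 4.7
Slice 3: Δl = 1.4/cos9.5° = 1.419 m; N'_3 = 89·cos9.5° − 15·1.419 = 66.5; c'Δl = 8.80; W sinα = 14.7
Slice 4: Δl = 1.9/cos16.2° = 1.979 m; N'_4 = 142·cos16.2° − 30·1.979 = 77.0; c'Δl = 12.27; W sinα = 39.6
Slice 5: Δl = 1.3/cos23.0° = 1.412 m; N'_5 = 106·cos23.0° − 23·1.412 = 65.1; c'Δl = 8.76; W sinα = 41.4
Slice 6: Δl = 2.4/cos31.2° = 2.806 m; N'_6 = 158·cos31.2° − 28·2.806 = 56.6; c'Δl = 17.40; W sinα = 81.8
Slice 7: Δl = 2.6/cos43.8° = 3.602 m; N'_7 = 73·cos43.8° − 4·3.602 = 38.3; c'Δl = 22.33; W sinα = 50.5
Σc'Δl = 98.8 kN/m; ΣN' = 411.2 kN/m; ΣW sinα = 226.3 kN/m
Resisting = 98.8 + 411.2·tan28.8° = 98.8 + 226.0 = 324.9 kN/m
FS = 324.9 / 226.3 = 1.436

FS = 1.44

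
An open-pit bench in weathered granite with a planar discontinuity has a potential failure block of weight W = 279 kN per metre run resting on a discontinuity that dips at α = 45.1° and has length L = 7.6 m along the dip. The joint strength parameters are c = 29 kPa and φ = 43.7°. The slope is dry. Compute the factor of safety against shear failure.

FS = 2.07

Resolving the block weight along and normal to the plane and applying the Mohr–Coulomb strength on the joint:
N' = W cosα = 279·cos45.1° = 196.9 kN/m
Driving force T = W sinα = 279·sin45.1° = 197.6 kN/m
Resisting force R = c·L + N'·tanφ = 29·7.6 + 196.9·tan43.7° = 220.4 + 188.2 = 408.6 kN/m
FS = R / T = 408.6 / 197.6 = 2.068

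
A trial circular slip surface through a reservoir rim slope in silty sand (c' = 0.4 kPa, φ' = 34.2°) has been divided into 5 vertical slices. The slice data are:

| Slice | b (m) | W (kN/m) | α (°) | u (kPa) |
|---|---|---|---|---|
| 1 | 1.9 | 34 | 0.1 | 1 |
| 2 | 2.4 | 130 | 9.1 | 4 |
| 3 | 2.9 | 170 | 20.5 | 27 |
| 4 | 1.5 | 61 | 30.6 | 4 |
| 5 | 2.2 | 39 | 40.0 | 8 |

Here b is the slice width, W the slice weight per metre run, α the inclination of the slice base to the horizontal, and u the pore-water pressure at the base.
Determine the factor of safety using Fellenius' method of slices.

FS = 1.43

Ordinary method of slices: FS = Σ[c'·Δl_i + (W_i cosα_i − u_i·Δl_i)·tanφ'] / Σ W_i sinα_i, with Δl_i = b_i / cosα_i.
Slice 1: Δl = 1.9/cos0.1° = 1.900 m; N'_1 = 34·cos0.1° − 1·1.900 = 32.1; c'Δl = 0.76; W sinα = 0.1
Slice 2: Δl = 2.4/cos9.1° = 2.431 m; N'_2 = 130·cos9.1° − 4·2.431 = 118.6; c'Δl = 0.97; W sinα = 20.6
Slice 3: Δl = 2.9/cos20.5° = 3.096 m; N'_3 = 170·cos20.5° − 27·3.096 = 75.6; c'Δl = 1.24; W sinα = 59.5
Slice 4: Δl = 1.5/cos30.6° = 1.743 m; N'_4 = 61·cos30.6° − 4·1.743 = 45.5; c'Δl = 0.70; W sinα = 31.1
Slice 5: Δl = 2.2/cos40.0° = 2.872 m; N'_5 = 39·cos40.0° − 8·2.872 = 6.9; c'Δl = 1.15; W sinα = 25.1
Σc'Δl = 4.8 kN/m; ΣN' = 278.8 kN/m; ΣW sinα = 136.3 kN/m
Resisting = 4.8 + 278.8·tan34.2° = 4.8 + 189.5 = 194.3 kN/m
FS = 194.3 / 136.3 = 1.426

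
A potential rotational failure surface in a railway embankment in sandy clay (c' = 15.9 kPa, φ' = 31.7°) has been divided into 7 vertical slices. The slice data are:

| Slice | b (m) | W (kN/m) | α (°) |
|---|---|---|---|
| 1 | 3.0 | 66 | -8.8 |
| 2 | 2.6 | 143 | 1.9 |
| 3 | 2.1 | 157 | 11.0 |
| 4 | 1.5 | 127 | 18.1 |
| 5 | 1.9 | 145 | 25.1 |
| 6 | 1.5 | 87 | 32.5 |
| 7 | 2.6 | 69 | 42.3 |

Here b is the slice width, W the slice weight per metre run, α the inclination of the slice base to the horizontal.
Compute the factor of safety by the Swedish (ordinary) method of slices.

FS = 3.30

Ordinary method of slices: FS = Σ[c'·Δl_i + (W_i cosα_i)·tanφ'] / Σ W_i sinα_i, with Δl_i = b_i / cosα_i.
Slice 1: Δl = 3.0/cos(-8.8°) = 3.036 m; N'_1 = 66·cos(-8.8°) = 65.2; c'Δl = 48.27; W sinα = -10.1
Slice 2: Δl = 2.6/cos1.9° = 2.601 m; N'_2 = 143·cos1.9° = 142.9; c'Δl = 41.36; W sinα = 4.7
Slice 3: Δl = 2.1/cos11.0° = 2.139 m; N'_3 = 157·cos11.0° = 154.1; c'Δl = 34.01; W sinα = 30.0
Slice 4: Δl = 1.5/cos18.1° = 1.578 m; N'_4 = 127·cos18.1° = 120.7; c'Δl = 25.09; W sinα = 39.5
Slice 5: Δl = 1.9/cos25.1° = 2.098 m; N'_5 = 145·cos25.1° = 131.3; c'Δl = 33.36; W sinα = 61.5
Slice 6: Δl = 1.5/cos32.5° = 1.779 m; N'_6 = 87·cos32.5° = 73.4; c'Δl = 28.28; W sinα = 46.7
Slice 7: Δl = 2.6/cos42.3° = 3.515 m; N'_7 = 69·cos42.3° = 51.0; c'Δl = 55.89; W sinα = 46.4
Σc'Δl = 266.3 kN/m; ΣN' = 738.7 kN/m; ΣW sinα = 218.7 kN/m
Resisting = 266.3 + 738.7·tan31.7° = 266.3 + 456.2 = 722.5 kN/m
FS = 722.5 / 218.7 = 3.303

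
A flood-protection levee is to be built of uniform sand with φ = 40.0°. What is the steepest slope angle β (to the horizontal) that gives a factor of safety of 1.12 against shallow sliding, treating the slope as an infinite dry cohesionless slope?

β = 36.8°

For an infinite dry cohesionless slope FS = tanφ/tanβ, so tanβ = tanφ / FS.
tanβ = tan40.0° / 1.12 = 0.8391 / 1.12 = 0.7492
β = arctan(0.7492) = 36.84°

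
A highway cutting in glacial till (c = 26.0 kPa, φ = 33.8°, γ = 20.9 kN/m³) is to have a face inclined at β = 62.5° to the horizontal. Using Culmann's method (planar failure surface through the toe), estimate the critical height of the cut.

H_c = 29.86 m

Culmann's analysis gives the critical failure plane at α_cr = (β + φ)/2 = (62.5 + 33.8)/2 = 48.1°, and the critical height
H_c = (4c/γ) · sinβ cosφ / [1 − cos(β − φ)]
    = (4·26.0/20.9) · sin62.5°·cos33.8° / [1 − cos(28.7°)]
    = 4.976 · 0.8870·0.8310 / [1 − 0.8771]
    = 4.976 · 0.7371 / 0.1229
    = 29.86 m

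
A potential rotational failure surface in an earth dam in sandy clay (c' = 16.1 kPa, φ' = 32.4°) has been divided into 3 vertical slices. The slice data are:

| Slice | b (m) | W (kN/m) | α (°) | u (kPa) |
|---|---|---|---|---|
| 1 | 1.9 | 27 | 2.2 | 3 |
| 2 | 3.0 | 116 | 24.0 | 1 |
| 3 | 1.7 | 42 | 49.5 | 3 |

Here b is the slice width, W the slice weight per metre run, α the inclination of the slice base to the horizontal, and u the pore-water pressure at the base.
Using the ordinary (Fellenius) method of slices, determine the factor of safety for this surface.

FS = 2.70

Ordinary method of slices: FS = Σ[c'·Δl_i + (W_i cosα_i − u_i·Δl_i)·tanφ'] / Σ W_i sinα_i, with Δl_i = b_i / cosα_i.
Slice 1: Δl = 1.9/cos2.2° = 1.901 m; N'_1 = 27·cos2.2° − 3·1.901 = 21.3; c'Δl = 30.61; W sinα = 1.0
Slice 2: Δl = 3.0/cos24.0° = 3.284 m; N'_2 = 116·cos24.0° − 1·3.284 = 102.7; c'Δl = 52.87; W sinα = 47.2
Slice 3: Δl = 1.7/cos49.5° = 2.618 m; N'_3 = 42·cos49.5° − 3·2.618 = 19.4; c'Δl = 42.14; W sinα = 31.9
Σc'Δl = 125.6 kN/m; ΣN' = 143.4 kN/m; ΣW sinα = 80.2 kN/m
Resisting = 125.6 + 143.4·tan32.4° = 125.6 + 91.0 = 216.6 kN/m
FS = 216.6 / 80.2 = 2.703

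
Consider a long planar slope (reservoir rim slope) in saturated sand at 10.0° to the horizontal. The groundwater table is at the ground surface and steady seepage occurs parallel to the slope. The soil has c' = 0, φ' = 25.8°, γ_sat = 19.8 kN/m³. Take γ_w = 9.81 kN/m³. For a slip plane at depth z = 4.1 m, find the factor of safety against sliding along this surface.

FS = 1.38

With seepage parallel to the slope and the water table at the surface, the effective normal stress on the slip plane uses the buoyant unit weight γ' = γ_sat − γ_w while the driving shear stress uses γ_sat:
FS = [c' + γ' z cos²β tanφ'] / [γ_sat z sinβ cosβ]
(For c' = 0 this reduces to FS = (γ'/γ_sat)·tanφ'/tanβ.)
γ' = 19.8 − 9.81 = 9.99 kN/m³
Numerator = 0.0 + 9.99·4.1·cos²10.0°·tan25.8° = 0.0 + 9.99·4.1·0.9698·0.4834 = 19.203 kPa
Denominator = 19.8·4.1·sin10.0°·cos10.0° = 19.8·4.1·0.1736·0.9848 = 13.883 kPa
FS = 19.203 / 13.883 = 1.383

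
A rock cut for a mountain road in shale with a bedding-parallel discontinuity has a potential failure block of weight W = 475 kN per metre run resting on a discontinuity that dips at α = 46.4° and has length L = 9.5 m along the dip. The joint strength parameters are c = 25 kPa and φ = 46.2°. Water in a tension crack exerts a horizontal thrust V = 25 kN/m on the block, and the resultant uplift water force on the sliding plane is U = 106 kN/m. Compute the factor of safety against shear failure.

Resolving the block weight along and normal to the plane and applying the Mohr–Coulomb strength on the joint:
N' = W cosα − U − V sinα = 475·cos46.4° − 106 − 25·sin46.4° = 203.5 kN/m
Driving force T = W sinα + V cosα = 475·sin46.4° + 25·cos46.4° = 361.2 kN/m
Resisting force R = c·L + N'·tanφ = 25·9.5 + 203.5·tan46.2° = 237.5 + 212.2 = 449.7 kN/m
FS = R / T = 449.7 / 361.2 = 1.245

FS = 1.24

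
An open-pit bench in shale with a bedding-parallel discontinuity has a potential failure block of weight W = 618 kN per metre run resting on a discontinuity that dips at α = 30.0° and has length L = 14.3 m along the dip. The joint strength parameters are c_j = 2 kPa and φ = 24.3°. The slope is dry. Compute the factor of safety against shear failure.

Resolving the block weight along and normal to the plane and applying the Mohr–Coulomb strength on the joint:
N' = W cosα = 618·cos30.0° = 535.2 kN/m
Driving force T = W sinα = 618·sin30.0° = 309.0 kN/m
Resisting force R = c_j·L + N'·tanφ = 2·14.3 + 535.2·tan24.3° = 28.6 + 241.7 = 270.3 kN/m
FS = R / T = 270.3 / 309.0 = 0.875

FS = 0.87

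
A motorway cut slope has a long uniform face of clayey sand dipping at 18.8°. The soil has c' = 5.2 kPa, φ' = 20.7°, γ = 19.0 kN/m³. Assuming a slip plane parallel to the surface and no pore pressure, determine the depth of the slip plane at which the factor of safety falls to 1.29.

z = 4.98 m

Setting FS = 1.29 in FS = [c' + γz cos²β tanφ'] / [γz sinβ cosβ] and solving for z:
z = c' / [γ cosβ (FS·sinβ − cosβ·tanφ')]
  = 5.2 / [19.0·cos18.8°·(1.29·sin18.8° − cos18.8°·tan20.7°)]
  = 5.2 / [19.0·0.9466·(1.29·0.3223 − 0.9466·0.3779)]
  = 5.2 / 1.0435 = 4.983 m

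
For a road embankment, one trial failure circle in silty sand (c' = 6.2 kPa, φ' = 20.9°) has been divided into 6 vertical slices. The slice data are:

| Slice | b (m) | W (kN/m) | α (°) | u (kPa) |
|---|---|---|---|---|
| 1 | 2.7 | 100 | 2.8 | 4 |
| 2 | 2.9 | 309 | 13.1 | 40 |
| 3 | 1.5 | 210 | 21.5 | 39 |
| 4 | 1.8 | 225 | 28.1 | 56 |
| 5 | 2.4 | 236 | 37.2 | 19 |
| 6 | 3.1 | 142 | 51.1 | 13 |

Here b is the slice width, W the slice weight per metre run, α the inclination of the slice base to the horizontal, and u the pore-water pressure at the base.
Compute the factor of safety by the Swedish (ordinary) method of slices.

Ordinary method of slices: FS = Σ[c'·Δl_i + (W_i cosα_i − u_i·Δl_i)·tanφ'] / Σ W_i sinα_i, with Δl_i = b_i / cosα_i.
Slice 1: Δl = 2.7/cos2.8° = 2.703 m; N'_1 = 100·cos2.8° − 4·2.703 = 89.1; c'Δl = 16.76; W sinα = 4.9
Slice 2: Δl = 2.9/cos13.1° = 2.977 m; N'_2 = 309·cos13.1° − 40·2.977 = 181.9; c'Δl = 18.46; W sinα = 70.0
Slice 3: Δl = 1.5/cos21.5° = 1.612 m; N'_3 = 210·cos21.5° − 39·1.612 = 132.5; c'Δl = 10.00; W sinα = 77.0
Slice 4: Δl = 1.8/cos28.1° = 2.041 m; N'_4 = 225·cos28.1° − 56·2.041 = 84.2; c'Δl = 12.65; W sinα = 106.0
Slice 5: Δl = 2.4/cos37.2° = 3.013 m; N'_5 = 236·cos37.2° − 19·3.013 = 130.7; c'Δl = 18.68; W sinα = 142.7
Slice 6: Δl = 3.1/cos51.1° = 4.937 m; N'_6 = 142·cos51.1° − 13·4.937 = 25.0; c'Δl = 30.61; W sinα = 110.5
Σc'Δl = 107.2 kN/m; ΣN' = 643.4 kN/m; ΣW sinα = 511.1 kN/m
Resisting = 107.2 + 643.4·tan20.9° = 107.2 + 245.7 = 352.8 kN/m
FS = 352.8 / 511.1 = 0.690

FS = 0.69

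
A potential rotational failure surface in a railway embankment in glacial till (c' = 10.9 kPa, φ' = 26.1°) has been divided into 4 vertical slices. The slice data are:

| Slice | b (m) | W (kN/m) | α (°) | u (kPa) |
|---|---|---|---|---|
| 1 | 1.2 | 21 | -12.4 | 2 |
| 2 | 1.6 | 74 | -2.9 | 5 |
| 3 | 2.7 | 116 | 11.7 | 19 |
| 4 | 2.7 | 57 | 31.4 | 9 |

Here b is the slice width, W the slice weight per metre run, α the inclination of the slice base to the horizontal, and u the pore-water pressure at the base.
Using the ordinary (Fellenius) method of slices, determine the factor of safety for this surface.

Ordinary method of slices: FS = Σ[c'·Δl_i + (W_i cosα_i − u_i·Δl_i)·tanφ'] / Σ W_i sinα_i, with Δl_i = b_i / cosα_i.
Slice 1: Δl = 1.2/cos(-12.4°) = 1.229 m; N'_1 = 21·cos(-12.4°) − 2·1.229 = 18.1; c'Δl = 13.39; W sinα = -4.5
Slice 2: Δl = 1.6/cos(-2.9°) = 1.602 m; N'_2 = 74·cos(-2.9°) − 5·1.602 = 65.9; c'Δl = 17.46; W sinα = -3.7
Slice 3: Δl = 2.7/cos11.7° = 2.757 m; N'_3 = 116·cos11.7° − 19·2.757 = 61.2; c'Δl = 30.05; W sinα = 23.5
Slice 4: Δl = 2.7/cos31.4° = 3.163 m; N'_4 = 57·cos31.4° − 9·3.163 = 20.2; c'Δl = 34.48; W sinα = 29.7
Σc'Δl = 95.4 kN/m; ΣN' = 165.3 kN/m; ΣW sinα = 45.0 kN/m
Resisting = 95.4 + 165.3·tan26.1° = 95.4 + 81.0 = 176.4 kN/m
FS = 176.4 / 45.0 = 3.922

FS = 3.92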